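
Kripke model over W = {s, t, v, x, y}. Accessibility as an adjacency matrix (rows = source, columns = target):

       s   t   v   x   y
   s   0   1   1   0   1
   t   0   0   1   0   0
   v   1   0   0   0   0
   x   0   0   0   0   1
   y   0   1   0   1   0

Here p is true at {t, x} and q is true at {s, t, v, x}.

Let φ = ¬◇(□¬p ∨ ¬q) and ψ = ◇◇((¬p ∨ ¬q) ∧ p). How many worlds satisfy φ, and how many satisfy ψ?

1 and 0

For ¬◇(□¬p ∨ ¬q):
s: ◇(□¬p ∨ ¬q) is T. ✗
t: ◇(□¬p ∨ ¬q) is T. ✗
v: ◇(□¬p ∨ ¬q) is F. ✓
x: ◇(□¬p ∨ ¬q) is T. ✗
y: ◇(□¬p ∨ ¬q) is T. ✗
— 1 world.
For ◇◇((¬p ∨ ¬q) ∧ p):
s: successors {t, v, y}; ◇((¬p ∨ ¬q) ∧ p) there: t:F, v:F, y:F. ✗
t: successors {v}; ◇((¬p ∨ ¬q) ∧ p) there: v:F. ✗
v: successors {s}; ◇((¬p ∨ ¬q) ∧ p) there: s:F. ✗
x: successors {y}; ◇((¬p ∨ ¬q) ∧ p) there: y:F. ✗
y: successors {t, x}; ◇((¬p ∨ ¬q) ∧ p) there: t:F, x:F. ✗
— 0 worlds.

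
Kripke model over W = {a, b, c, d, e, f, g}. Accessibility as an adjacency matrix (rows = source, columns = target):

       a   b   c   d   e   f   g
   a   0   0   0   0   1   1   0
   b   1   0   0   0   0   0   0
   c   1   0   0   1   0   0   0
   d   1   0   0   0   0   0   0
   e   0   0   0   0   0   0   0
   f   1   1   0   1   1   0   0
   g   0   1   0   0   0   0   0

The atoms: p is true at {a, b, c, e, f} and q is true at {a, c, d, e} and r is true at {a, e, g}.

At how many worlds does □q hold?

a: successors {e, f}; q there: e:T, f:F. ✗
b: successors {a}; q there: a:T. ✓
c: successors {a, d}; q there: a:T, d:T. ✓
d: successors {a}; q there: a:T. ✓
e: no successors, so □q holds vacuously. ✓
f: successors {a, b, d, e}; q there: a:T, b:F, d:T, e:T. ✗
g: successors {b}; q there: b:F. ✗
Satisfying worlds: {b, c, d, e}.

4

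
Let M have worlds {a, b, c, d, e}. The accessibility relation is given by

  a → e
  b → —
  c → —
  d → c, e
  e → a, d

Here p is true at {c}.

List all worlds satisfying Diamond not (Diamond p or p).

a: successors {e}; not (Diamond p or p) there: e:T. ✓
b: no successors, so Diamond not (Diamond p or p) fails. ✗
c: no successors, so Diamond not (Diamond p or p) fails. ✗
d: successors {c, e}; not (Diamond p or p) there: c:F, e:T. ✓
e: successors {a, d}; not (Diamond p or p) there: a:T, d:F. ✓

{a, d, e}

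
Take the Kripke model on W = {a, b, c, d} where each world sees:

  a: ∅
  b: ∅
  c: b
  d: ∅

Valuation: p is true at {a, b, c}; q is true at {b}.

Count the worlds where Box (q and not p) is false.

a: no successors, so Box (q and not p) holds vacuously. ✓
b: no successors, so Box (q and not p) holds vacuously. ✓
c: successors {b}; q and not p there: b:F. ✗
d: no successors, so Box (q and not p) holds vacuously. ✓
Satisfying worlds: {a, b, d}.
So Box (q and not p) fails at the other 1 world.

1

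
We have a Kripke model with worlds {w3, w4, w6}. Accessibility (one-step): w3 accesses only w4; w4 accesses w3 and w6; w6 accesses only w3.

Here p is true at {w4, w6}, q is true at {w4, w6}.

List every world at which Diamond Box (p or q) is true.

w3: successors {w4}; Box (p or q) there: w4:F. ✗
w4: successors {w3, w6}; Box (p or q) there: w3:T, w6:F. ✓
w6: successors {w3}; Box (p or q) there: w3:T. ✓

{w4, w6}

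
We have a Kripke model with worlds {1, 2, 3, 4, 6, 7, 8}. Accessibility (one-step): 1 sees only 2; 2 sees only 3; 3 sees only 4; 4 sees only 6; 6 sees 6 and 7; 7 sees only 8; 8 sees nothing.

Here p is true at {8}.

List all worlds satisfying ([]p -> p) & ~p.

{1, 2, 3, 4, 6}

1: []p -> p is T, ~p is T. ✓
2: []p -> p is T, ~p is T. ✓
3: []p -> p is T, ~p is T. ✓
4: []p -> p is T, ~p is T. ✓
6: []p -> p is T, ~p is T. ✓
7: []p -> p is F, ~p is T. ✗
8: []p -> p is T, ~p is F. ✗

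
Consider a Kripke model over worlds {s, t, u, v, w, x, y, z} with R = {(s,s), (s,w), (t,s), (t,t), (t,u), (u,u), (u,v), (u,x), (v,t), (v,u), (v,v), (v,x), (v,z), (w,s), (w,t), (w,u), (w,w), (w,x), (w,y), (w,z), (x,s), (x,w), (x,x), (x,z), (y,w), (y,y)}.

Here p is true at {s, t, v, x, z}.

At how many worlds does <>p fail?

2

s: successors {s, w}; p there: s:T, w:F. ✓
t: successors {s, t, u}; p there: s:T, t:T, u:F. ✓
u: successors {u, v, x}; p there: u:F, v:T, x:T. ✓
v: successors {t, u, v, x, z}; p there: t:T, u:F, v:T, x:T, z:T. ✓
w: successors {s, t, u, w, x, y, z}; p there: s:T, t:T, u:F, w:F, x:T, y:F, z:T. ✓
x: successors {s, w, x, z}; p there: s:T, w:F, x:T, z:T. ✓
y: successors {w, y}; p there: w:F, y:F. ✗
z: no successors, so <>p fails. ✗
Satisfying worlds: {s, t, u, v, w, x}.
So <>p fails at the other 2 worlds.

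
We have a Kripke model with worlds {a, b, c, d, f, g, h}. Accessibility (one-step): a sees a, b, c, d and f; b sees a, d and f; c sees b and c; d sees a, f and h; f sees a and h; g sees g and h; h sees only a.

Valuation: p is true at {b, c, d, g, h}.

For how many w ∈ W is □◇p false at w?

3

a: successors {a, b, c, d, f}; ◇p there: a:T, b:T, c:T, d:T, f:T. ✓
b: successors {a, d, f}; ◇p there: a:T, d:T, f:T. ✓
c: successors {b, c}; ◇p there: b:T, c:T. ✓
d: successors {a, f, h}; ◇p there: a:T, f:T, h:F. ✗
f: successors {a, h}; ◇p there: a:T, h:F. ✗
g: successors {g, h}; ◇p there: g:T, h:F. ✗
h: successors {a}; ◇p there: a:T. ✓
Satisfying worlds: {a, b, c, h}.
So □◇p fails at the other 3 worlds.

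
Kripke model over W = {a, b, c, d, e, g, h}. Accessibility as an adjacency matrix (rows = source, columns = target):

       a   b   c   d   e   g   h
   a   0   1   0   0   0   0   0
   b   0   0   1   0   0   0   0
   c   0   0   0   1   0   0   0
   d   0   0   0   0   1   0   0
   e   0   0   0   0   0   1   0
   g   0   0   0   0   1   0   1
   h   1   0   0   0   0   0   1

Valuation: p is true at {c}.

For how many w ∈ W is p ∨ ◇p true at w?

2

a: p is F, ◇p is F. ✗
b: p is F, ◇p is T. ✓
c: p is T, ◇p is F. ✓
d: p is F, ◇p is F. ✗
e: p is F, ◇p is F. ✗
g: p is F, ◇p is F. ✗
h: p is F, ◇p is F. ✗
Satisfying worlds: {b, c}.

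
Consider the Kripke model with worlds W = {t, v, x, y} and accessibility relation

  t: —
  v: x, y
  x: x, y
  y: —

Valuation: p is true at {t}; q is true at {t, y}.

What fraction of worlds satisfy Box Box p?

1/2

t: no successors, so Box Box p holds vacuously. ✓
v: successors {x, y}; Box p there: x:F, y:T. ✗
x: successors {x, y}; Box p there: x:F, y:T. ✗
y: no successors, so Box Box p holds vacuously. ✓
That's 2 of 4 worlds, so 2/4 = 1/2.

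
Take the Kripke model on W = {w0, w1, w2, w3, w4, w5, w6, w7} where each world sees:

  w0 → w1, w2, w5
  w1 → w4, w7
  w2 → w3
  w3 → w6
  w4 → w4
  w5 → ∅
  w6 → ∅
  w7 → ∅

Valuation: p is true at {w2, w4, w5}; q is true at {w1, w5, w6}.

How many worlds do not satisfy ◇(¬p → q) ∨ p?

2

w0: ◇(¬p → q) is T, p is F. ✓
w1: ◇(¬p → q) is T, p is F. ✓
w2: ◇(¬p → q) is F, p is T. ✓
w3: ◇(¬p → q) is T, p is F. ✓
w4: ◇(¬p → q) is T, p is T. ✓
w5: ◇(¬p → q) is F, p is T. ✓
w6: ◇(¬p → q) is F, p is F. ✗
w7: ◇(¬p → q) is F, p is F. ✗
Satisfying worlds: {w0, w1, w2, w3, w4, w5}.
So ◇(¬p → q) ∨ p fails at the other 2 worlds.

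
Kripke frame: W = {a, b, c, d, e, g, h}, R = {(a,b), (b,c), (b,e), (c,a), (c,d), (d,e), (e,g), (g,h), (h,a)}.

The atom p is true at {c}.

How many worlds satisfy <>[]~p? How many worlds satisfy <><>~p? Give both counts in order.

For <>[]~p:
a: successors {b}; []~p there: b:F. ✗
b: successors {c, e}; []~p there: c:T, e:T. ✓
c: successors {a, d}; []~p there: a:T, d:T. ✓
d: successors {e}; []~p there: e:T. ✓
e: successors {g}; []~p there: g:T. ✓
g: successors {h}; []~p there: h:T. ✓
h: successors {a}; []~p there: a:T. ✓
— 6 worlds.
For <><>~p:
a: successors {b}; <>~p there: b:T. ✓
b: successors {c, e}; <>~p there: c:T, e:T. ✓
c: successors {a, d}; <>~p there: a:T, d:T. ✓
d: successors {e}; <>~p there: e:T. ✓
e: successors {g}; <>~p there: g:T. ✓
g: successors {h}; <>~p there: h:T. ✓
h: successors {a}; <>~p there: a:T. ✓
— 7 worlds.

6 and 7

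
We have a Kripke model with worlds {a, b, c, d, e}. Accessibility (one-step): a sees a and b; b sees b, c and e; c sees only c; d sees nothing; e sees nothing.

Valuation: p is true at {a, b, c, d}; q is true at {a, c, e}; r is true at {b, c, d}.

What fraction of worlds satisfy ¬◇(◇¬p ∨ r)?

2/5

a: ◇(◇¬p ∨ r) is T. ✗
b: ◇(◇¬p ∨ r) is T. ✗
c: ◇(◇¬p ∨ r) is T. ✗
d: ◇(◇¬p ∨ r) is F. ✓
e: ◇(◇¬p ∨ r) is F. ✓
That's 2 of 5 worlds, so 2/5.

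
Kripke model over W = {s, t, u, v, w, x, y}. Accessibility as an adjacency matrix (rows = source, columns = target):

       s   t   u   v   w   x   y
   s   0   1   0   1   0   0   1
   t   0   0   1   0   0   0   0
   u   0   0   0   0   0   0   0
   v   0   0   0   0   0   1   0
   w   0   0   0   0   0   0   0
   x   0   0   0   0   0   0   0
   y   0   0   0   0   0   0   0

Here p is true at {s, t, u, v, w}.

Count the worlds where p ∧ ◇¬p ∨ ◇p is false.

4

s: p ∧ ◇¬p is T, ◇p is T. ✓
t: p ∧ ◇¬p is F, ◇p is T. ✓
u: p ∧ ◇¬p is F, ◇p is F. ✗
v: p ∧ ◇¬p is T, ◇p is F. ✓
w: p ∧ ◇¬p is F, ◇p is F. ✗
x: p ∧ ◇¬p is F, ◇p is F. ✗
y: p ∧ ◇¬p is F, ◇p is F. ✗
Satisfying worlds: {s, t, v}.
So p ∧ ◇¬p ∨ ◇p fails at the other 4 worlds.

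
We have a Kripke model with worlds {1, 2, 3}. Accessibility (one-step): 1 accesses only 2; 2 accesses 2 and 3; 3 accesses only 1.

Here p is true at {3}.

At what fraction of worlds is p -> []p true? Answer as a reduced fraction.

1: p is F, []p is F. ✓
2: p is F, []p is F. ✓
3: p is T, []p is F. ✗
That's 2 of 3 worlds, so 2/3.

2/3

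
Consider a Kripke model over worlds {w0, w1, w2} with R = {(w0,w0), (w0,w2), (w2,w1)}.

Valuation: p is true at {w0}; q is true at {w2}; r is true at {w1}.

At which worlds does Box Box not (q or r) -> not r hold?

w0: Box Box not (q or r) is F, not r is T. ✓
w1: Box Box not (q or r) is T, not r is F. ✗
w2: Box Box not (q or r) is T, not r is T. ✓

{w0, w2}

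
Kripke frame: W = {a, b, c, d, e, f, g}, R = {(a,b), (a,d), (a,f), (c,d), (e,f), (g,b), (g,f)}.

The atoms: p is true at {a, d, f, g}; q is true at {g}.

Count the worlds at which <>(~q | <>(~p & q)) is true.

4

a: successors {b, d, f}; ~q | <>(~p & q) there: b:T, d:T, f:T. ✓
b: no successors, so <>(~q | <>(~p & q)) fails. ✗
c: successors {d}; ~q | <>(~p & q) there: d:T. ✓
d: no successors, so <>(~q | <>(~p & q)) fails. ✗
e: successors {f}; ~q | <>(~p & q) there: f:T. ✓
f: no successors, so <>(~q | <>(~p & q)) fails. ✗
g: successors {b, f}; ~q | <>(~p & q) there: b:T, f:T. ✓
Satisfying worlds: {a, c, e, g}.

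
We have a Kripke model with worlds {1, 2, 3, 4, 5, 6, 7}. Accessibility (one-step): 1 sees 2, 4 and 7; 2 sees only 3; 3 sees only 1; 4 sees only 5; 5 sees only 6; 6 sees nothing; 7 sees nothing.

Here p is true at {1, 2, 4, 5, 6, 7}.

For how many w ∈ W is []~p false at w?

4

1: successors {2, 4, 7}; ~p there: 2:F, 4:F, 7:F. ✗
2: successors {3}; ~p there: 3:T. ✓
3: successors {1}; ~p there: 1:F. ✗
4: successors {5}; ~p there: 5:F. ✗
5: successors {6}; ~p there: 6:F. ✗
6: no successors, so []~p holds vacuously. ✓
7: no successors, so []~p holds vacuously. ✓
Satisfying worlds: {2, 6, 7}.
So []~p fails at the other 4 worlds.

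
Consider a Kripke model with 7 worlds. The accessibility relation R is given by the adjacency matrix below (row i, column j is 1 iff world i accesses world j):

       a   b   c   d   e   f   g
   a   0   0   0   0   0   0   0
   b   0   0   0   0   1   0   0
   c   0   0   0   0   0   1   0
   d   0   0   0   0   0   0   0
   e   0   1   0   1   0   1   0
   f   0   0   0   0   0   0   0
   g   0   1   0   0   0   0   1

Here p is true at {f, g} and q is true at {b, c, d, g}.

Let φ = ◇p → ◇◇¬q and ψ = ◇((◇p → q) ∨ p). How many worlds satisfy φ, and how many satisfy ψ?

6 and 3

For ◇p → ◇◇¬q:
a: ◇p is F, ◇◇¬q is F. ✓
b: ◇p is F, ◇◇¬q is T. ✓
c: ◇p is T, ◇◇¬q is F. ✗
d: ◇p is F, ◇◇¬q is F. ✓
e: ◇p is T, ◇◇¬q is T. ✓
f: ◇p is F, ◇◇¬q is F. ✓
g: ◇p is T, ◇◇¬q is T. ✓
— 6 worlds.
For ◇((◇p → q) ∨ p):
a: no successors, so ◇((◇p → q) ∨ p) fails. ✗
b: successors {e}; (◇p → q) ∨ p there: e:F. ✗
c: successors {f}; (◇p → q) ∨ p there: f:T. ✓
d: no successors, so ◇((◇p → q) ∨ p) fails. ✗
e: successors {b, d, f}; (◇p → q) ∨ p there: b:T, d:T, f:T. ✓
f: no successors, so ◇((◇p → q) ∨ p) fails. ✗
g: successors {b, g}; (◇p → q) ∨ p there: b:T, g:T. ✓
— 3 worlds.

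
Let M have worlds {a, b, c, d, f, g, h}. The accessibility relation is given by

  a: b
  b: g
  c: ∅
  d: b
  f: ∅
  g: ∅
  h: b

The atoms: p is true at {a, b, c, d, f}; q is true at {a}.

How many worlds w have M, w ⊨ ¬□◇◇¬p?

a: □◇◇¬p is F. ✓
b: □◇◇¬p is F. ✓
c: □◇◇¬p is T. ✗
d: □◇◇¬p is F. ✓
f: □◇◇¬p is T. ✗
g: □◇◇¬p is T. ✗
h: □◇◇¬p is F. ✓
Satisfying worlds: {a, b, d, h}.

4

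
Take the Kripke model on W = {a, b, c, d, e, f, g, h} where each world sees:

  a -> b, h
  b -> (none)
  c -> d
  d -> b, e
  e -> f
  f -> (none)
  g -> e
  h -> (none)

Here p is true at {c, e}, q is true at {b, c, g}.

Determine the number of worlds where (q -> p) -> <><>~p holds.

a: q -> p is T, <><>~p is F. ✗
b: q -> p is F, <><>~p is F. ✓
c: q -> p is T, <><>~p is T. ✓
d: q -> p is T, <><>~p is T. ✓
e: q -> p is T, <><>~p is F. ✗
f: q -> p is T, <><>~p is F. ✗
g: q -> p is F, <><>~p is T. ✓
h: q -> p is T, <><>~p is F. ✗
Satisfying worlds: {b, c, d, g}.

4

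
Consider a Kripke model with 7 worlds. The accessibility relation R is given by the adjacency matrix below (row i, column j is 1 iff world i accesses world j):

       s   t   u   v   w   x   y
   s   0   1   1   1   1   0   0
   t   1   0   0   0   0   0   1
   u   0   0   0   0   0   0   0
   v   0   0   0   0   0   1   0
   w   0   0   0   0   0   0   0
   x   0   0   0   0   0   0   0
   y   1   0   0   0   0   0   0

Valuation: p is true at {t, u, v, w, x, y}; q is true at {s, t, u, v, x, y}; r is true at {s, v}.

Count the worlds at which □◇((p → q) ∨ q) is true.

s: successors {t, u, v, w}; ◇((p → q) ∨ q) there: t:T, u:F, v:T, w:F. ✗
t: successors {s, y}; ◇((p → q) ∨ q) there: s:T, y:T. ✓
u: no successors, so □◇((p → q) ∨ q) holds vacuously. ✓
v: successors {x}; ◇((p → q) ∨ q) there: x:F. ✗
w: no successors, so □◇((p → q) ∨ q) holds vacuously. ✓
x: no successors, so □◇((p → q) ∨ q) holds vacuously. ✓
y: successors {s}; ◇((p → q) ∨ q) there: s:T. ✓
Satisfying worlds: {t, u, w, x, y}.

5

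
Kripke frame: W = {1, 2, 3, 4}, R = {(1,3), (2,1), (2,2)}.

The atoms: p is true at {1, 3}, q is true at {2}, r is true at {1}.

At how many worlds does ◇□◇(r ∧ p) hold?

1

1: successors {3}; □◇(r ∧ p) there: 3:T. ✓
2: successors {1, 2}; □◇(r ∧ p) there: 1:F, 2:F. ✗
3: no successors, so ◇□◇(r ∧ p) fails. ✗
4: no successors, so ◇□◇(r ∧ p) fails. ✗
Satisfying worlds: {1}.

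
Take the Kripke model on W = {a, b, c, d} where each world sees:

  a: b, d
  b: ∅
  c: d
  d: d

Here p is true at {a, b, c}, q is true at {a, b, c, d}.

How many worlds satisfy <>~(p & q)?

3

a: successors {b, d}; ~(p & q) there: b:F, d:T. ✓
b: no successors, so <>~(p & q) fails. ✗
c: successors {d}; ~(p & q) there: d:T. ✓
d: successors {d}; ~(p & q) there: d:T. ✓
Satisfying worlds: {a, c, d}.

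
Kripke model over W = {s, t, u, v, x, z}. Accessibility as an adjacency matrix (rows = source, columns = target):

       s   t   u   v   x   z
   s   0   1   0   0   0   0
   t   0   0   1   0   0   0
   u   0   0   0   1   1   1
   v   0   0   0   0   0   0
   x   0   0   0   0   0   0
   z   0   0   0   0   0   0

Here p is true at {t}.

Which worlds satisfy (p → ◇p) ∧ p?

s: p → ◇p is T, p is F. ✗
t: p → ◇p is F, p is T. ✗
u: p → ◇p is T, p is F. ✗
v: p → ◇p is T, p is F. ✗
x: p → ◇p is T, p is F. ✗
z: p → ◇p is T, p is F. ✗

∅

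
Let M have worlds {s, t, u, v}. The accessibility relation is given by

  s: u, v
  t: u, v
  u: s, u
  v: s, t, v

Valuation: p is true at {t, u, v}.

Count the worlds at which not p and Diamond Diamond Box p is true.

1

s: not p is T, Diamond Diamond Box p is T. ✓
t: not p is F, Diamond Diamond Box p is T. ✗
u: not p is F, Diamond Diamond Box p is T. ✗
v: not p is F, Diamond Diamond Box p is T. ✗
Satisfying worlds: {s}.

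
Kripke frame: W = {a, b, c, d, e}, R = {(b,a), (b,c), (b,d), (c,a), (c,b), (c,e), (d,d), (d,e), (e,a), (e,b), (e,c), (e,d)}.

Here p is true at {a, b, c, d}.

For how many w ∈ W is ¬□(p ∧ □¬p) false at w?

1

a: □(p ∧ □¬p) is T. ✗
b: □(p ∧ □¬p) is F. ✓
c: □(p ∧ □¬p) is F. ✓
d: □(p ∧ □¬p) is F. ✓
e: □(p ∧ □¬p) is F. ✓
Satisfying worlds: {b, c, d, e}.
So ¬□(p ∧ □¬p) fails at the other 1 world.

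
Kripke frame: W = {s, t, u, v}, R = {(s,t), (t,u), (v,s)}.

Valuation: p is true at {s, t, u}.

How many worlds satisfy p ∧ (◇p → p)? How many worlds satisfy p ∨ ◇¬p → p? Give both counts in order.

For p ∧ (◇p → p):
s: p is T, ◇p → p is T. ✓
t: p is T, ◇p → p is T. ✓
u: p is T, ◇p → p is T. ✓
v: p is F, ◇p → p is F. ✗
— 3 worlds.
For p ∨ ◇¬p → p:
s: p ∨ ◇¬p is T, p is T. ✓
t: p ∨ ◇¬p is T, p is T. ✓
u: p ∨ ◇¬p is T, p is T. ✓
v: p ∨ ◇¬p is F, p is F. ✓
— 4 worlds.

3 and 4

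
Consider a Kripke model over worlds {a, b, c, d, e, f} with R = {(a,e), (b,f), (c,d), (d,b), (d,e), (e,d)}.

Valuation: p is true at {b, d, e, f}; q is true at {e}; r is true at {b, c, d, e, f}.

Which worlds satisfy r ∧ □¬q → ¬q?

a: r ∧ □¬q is F, ¬q is T. ✓
b: r ∧ □¬q is T, ¬q is T. ✓
c: r ∧ □¬q is T, ¬q is T. ✓
d: r ∧ □¬q is F, ¬q is T. ✓
e: r ∧ □¬q is T, ¬q is F. ✗
f: r ∧ □¬q is T, ¬q is T. ✓

{a, b, c, d, f}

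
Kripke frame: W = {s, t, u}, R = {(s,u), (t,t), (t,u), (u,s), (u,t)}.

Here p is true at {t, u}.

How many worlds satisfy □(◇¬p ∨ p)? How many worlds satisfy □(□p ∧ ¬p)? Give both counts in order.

For □(◇¬p ∨ p):
s: successors {u}; ◇¬p ∨ p there: u:T. ✓
t: successors {t, u}; ◇¬p ∨ p there: t:T, u:T. ✓
u: successors {s, t}; ◇¬p ∨ p there: s:F, t:T. ✗
— 2 worlds.
For □(□p ∧ ¬p):
s: successors {u}; □p ∧ ¬p there: u:F. ✗
t: successors {t, u}; □p ∧ ¬p there: t:F, u:F. ✗
u: successors {s, t}; □p ∧ ¬p there: s:T, t:F. ✗
— 0 worlds.

2 and 0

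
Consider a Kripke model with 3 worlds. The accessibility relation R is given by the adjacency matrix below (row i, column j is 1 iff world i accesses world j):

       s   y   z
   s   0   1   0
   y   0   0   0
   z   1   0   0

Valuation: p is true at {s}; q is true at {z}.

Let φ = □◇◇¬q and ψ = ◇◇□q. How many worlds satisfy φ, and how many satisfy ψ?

For □◇◇¬q:
s: successors {y}; ◇◇¬q there: y:F. ✗
y: no successors, so □◇◇¬q holds vacuously. ✓
z: successors {s}; ◇◇¬q there: s:F. ✗
— 1 world.
For ◇◇□q:
s: successors {y}; ◇□q there: y:F. ✗
y: no successors, so ◇◇□q fails. ✗
z: successors {s}; ◇□q there: s:T. ✓
— 1 world.

1 and 1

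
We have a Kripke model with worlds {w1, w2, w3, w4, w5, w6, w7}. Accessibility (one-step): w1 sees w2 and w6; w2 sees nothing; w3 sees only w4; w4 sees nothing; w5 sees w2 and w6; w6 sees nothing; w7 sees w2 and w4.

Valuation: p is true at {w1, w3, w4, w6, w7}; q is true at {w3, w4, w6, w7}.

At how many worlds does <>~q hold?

3

w1: successors {w2, w6}; ~q there: w2:T, w6:F. ✓
w2: no successors, so <>~q fails. ✗
w3: successors {w4}; ~q there: w4:F. ✗
w4: no successors, so <>~q fails. ✗
w5: successors {w2, w6}; ~q there: w2:T, w6:F. ✓
w6: no successors, so <>~q fails. ✗
w7: successors {w2, w4}; ~q there: w2:T, w4:F. ✓
Satisfying worlds: {w1, w5, w7}.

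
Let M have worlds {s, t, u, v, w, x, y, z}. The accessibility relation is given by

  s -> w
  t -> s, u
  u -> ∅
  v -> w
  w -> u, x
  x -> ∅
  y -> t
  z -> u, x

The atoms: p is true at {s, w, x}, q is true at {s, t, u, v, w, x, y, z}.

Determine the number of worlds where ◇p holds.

s: successors {w}; p there: w:T. ✓
t: successors {s, u}; p there: s:T, u:F. ✓
u: no successors, so ◇p fails. ✗
v: successors {w}; p there: w:T. ✓
w: successors {u, x}; p there: u:F, x:T. ✓
x: no successors, so ◇p fails. ✗
y: successors {t}; p there: t:F. ✗
z: successors {u, x}; p there: u:F, x:T. ✓
Satisfying worlds: {s, t, v, w, z}.

5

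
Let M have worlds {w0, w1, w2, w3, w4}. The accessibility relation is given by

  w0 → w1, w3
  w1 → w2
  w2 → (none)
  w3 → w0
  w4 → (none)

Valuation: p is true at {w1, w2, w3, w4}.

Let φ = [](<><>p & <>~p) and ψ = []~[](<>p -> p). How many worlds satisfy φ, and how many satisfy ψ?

For [](<><>p & <>~p):
w0: successors {w1, w3}; <><>p & <>~p there: w1:F, w3:T. ✗
w1: successors {w2}; <><>p & <>~p there: w2:F. ✗
w2: no successors, so [](<><>p & <>~p) holds vacuously. ✓
w3: successors {w0}; <><>p & <>~p there: w0:F. ✗
w4: no successors, so [](<><>p & <>~p) holds vacuously. ✓
— 2 worlds.
For []~[](<>p -> p):
w0: successors {w1, w3}; ~[](<>p -> p) there: w1:F, w3:T. ✗
w1: successors {w2}; ~[](<>p -> p) there: w2:F. ✗
w2: no successors, so []~[](<>p -> p) holds vacuously. ✓
w3: successors {w0}; ~[](<>p -> p) there: w0:F. ✗
w4: no successors, so []~[](<>p -> p) holds vacuously. ✓
— 2 worlds.

2 and 2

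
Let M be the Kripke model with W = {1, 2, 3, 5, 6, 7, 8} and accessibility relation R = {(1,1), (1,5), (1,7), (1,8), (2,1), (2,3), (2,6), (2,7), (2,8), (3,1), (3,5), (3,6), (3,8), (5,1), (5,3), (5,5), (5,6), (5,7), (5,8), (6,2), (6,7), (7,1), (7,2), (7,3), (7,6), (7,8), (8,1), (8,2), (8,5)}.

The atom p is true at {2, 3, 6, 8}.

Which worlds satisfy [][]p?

∅

1: successors {1, 5, 7, 8}; []p there: 1:F, 5:F, 7:F, 8:F. ✗
2: successors {1, 3, 6, 7, 8}; []p there: 1:F, 3:F, 6:F, 7:F, 8:F. ✗
3: successors {1, 5, 6, 8}; []p there: 1:F, 5:F, 6:F, 8:F. ✗
5: successors {1, 3, 5, 6, 7, 8}; []p there: 1:F, 3:F, 5:F, 6:F, 7:F, 8:F. ✗
6: successors {2, 7}; []p there: 2:F, 7:F. ✗
7: successors {1, 2, 3, 6, 8}; []p there: 1:F, 2:F, 3:F, 6:F, 8:F. ✗
8: successors {1, 2, 5}; []p there: 1:F, 2:F, 5:F. ✗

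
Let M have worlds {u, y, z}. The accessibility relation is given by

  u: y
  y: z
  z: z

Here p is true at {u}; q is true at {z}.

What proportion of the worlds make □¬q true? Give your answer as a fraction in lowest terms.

1/3

u: successors {y}; ¬q there: y:T. ✓
y: successors {z}; ¬q there: z:F. ✗
z: successors {z}; ¬q there: z:F. ✗
That's 1 of 3 worlds, so 1/3.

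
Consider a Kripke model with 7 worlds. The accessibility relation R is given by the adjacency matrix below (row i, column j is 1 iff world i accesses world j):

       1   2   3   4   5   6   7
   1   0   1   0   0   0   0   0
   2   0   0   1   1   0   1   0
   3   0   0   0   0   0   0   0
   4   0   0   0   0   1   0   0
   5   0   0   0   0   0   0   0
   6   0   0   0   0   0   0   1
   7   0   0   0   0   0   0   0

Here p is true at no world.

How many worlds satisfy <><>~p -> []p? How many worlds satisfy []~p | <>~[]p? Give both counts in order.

5 and 7

For <><>~p -> []p:
1: <><>~p is T, []p is F. ✗
2: <><>~p is T, []p is F. ✗
3: <><>~p is F, []p is T. ✓
4: <><>~p is F, []p is F. ✓
5: <><>~p is F, []p is T. ✓
6: <><>~p is F, []p is F. ✓
7: <><>~p is F, []p is T. ✓
— 5 worlds.
For []~p | <>~[]p:
1: []~p is T, <>~[]p is T. ✓
2: []~p is T, <>~[]p is T. ✓
3: []~p is T, <>~[]p is F. ✓
4: []~p is T, <>~[]p is F. ✓
5: []~p is T, <>~[]p is F. ✓
6: []~p is T, <>~[]p is F. ✓
7: []~p is T, <>~[]p is F. ✓
— 7 worlds.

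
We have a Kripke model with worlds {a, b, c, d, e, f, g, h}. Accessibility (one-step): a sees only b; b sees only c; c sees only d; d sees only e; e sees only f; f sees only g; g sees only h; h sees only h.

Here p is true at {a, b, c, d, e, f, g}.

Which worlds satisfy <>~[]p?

{f, g, h}

a: successors {b}; ~[]p there: b:F. ✗
b: successors {c}; ~[]p there: c:F. ✗
c: successors {d}; ~[]p there: d:F. ✗
d: successors {e}; ~[]p there: e:F. ✗
e: successors {f}; ~[]p there: f:F. ✗
f: successors {g}; ~[]p there: g:T. ✓
g: successors {h}; ~[]p there: h:T. ✓
h: successors {h}; ~[]p there: h:T. ✓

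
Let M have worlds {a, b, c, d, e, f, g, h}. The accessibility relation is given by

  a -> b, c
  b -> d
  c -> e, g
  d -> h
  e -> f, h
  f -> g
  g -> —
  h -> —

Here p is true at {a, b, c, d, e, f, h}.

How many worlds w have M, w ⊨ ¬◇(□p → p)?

3

a: ◇(□p → p) is T. ✗
b: ◇(□p → p) is T. ✗
c: ◇(□p → p) is T. ✗
d: ◇(□p → p) is T. ✗
e: ◇(□p → p) is T. ✗
f: ◇(□p → p) is F. ✓
g: ◇(□p → p) is F. ✓
h: ◇(□p → p) is F. ✓
Satisfying worlds: {f, g, h}.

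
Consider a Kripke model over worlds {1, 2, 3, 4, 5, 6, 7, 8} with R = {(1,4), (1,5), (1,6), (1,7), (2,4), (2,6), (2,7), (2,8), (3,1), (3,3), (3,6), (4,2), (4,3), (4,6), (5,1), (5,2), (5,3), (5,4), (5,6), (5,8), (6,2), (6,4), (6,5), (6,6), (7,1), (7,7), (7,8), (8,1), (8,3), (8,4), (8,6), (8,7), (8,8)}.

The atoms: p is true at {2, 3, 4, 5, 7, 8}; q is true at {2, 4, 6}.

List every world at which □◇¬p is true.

{1, 2, 3, 4, 5, 6, 7, 8}

1: successors {4, 5, 6, 7}; ◇¬p there: 4:T, 5:T, 6:T, 7:T. ✓
2: successors {4, 6, 7, 8}; ◇¬p there: 4:T, 6:T, 7:T, 8:T. ✓
3: successors {1, 3, 6}; ◇¬p there: 1:T, 3:T, 6:T. ✓
4: successors {2, 3, 6}; ◇¬p there: 2:T, 3:T, 6:T. ✓
5: successors {1, 2, 3, 4, 6, 8}; ◇¬p there: 1:T, 2:T, 3:T, 4:T, 6:T, 8:T. ✓
6: successors {2, 4, 5, 6}; ◇¬p there: 2:T, 4:T, 5:T, 6:T. ✓
7: successors {1, 7, 8}; ◇¬p there: 1:T, 7:T, 8:T. ✓
8: successors {1, 3, 4, 6, 7, 8}; ◇¬p there: 1:T, 3:T, 4:T, 6:T, 7:T, 8:T. ✓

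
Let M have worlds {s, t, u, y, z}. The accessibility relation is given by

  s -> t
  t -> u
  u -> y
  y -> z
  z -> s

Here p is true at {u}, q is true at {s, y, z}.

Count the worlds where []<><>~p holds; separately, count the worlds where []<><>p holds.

4 and 1

For []<><>~p:
s: successors {t}; <><>~p there: t:T. ✓
t: successors {u}; <><>~p there: u:T. ✓
u: successors {y}; <><>~p there: y:T. ✓
y: successors {z}; <><>~p there: z:T. ✓
z: successors {s}; <><>~p there: s:F. ✗
— 4 worlds.
For []<><>p:
s: successors {t}; <><>p there: t:F. ✗
t: successors {u}; <><>p there: u:F. ✗
u: successors {y}; <><>p there: y:F. ✗
y: successors {z}; <><>p there: z:F. ✗
z: successors {s}; <><>p there: s:T. ✓
— 1 world.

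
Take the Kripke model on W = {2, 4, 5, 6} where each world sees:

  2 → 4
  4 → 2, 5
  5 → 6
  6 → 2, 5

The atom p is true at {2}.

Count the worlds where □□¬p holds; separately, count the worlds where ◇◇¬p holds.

For □□¬p:
2: successors {4}; □¬p there: 4:F. ✗
4: successors {2, 5}; □¬p there: 2:T, 5:T. ✓
5: successors {6}; □¬p there: 6:F. ✗
6: successors {2, 5}; □¬p there: 2:T, 5:T. ✓
— 2 worlds.
For ◇◇¬p:
2: successors {4}; ◇¬p there: 4:T. ✓
4: successors {2, 5}; ◇¬p there: 2:T, 5:T. ✓
5: successors {6}; ◇¬p there: 6:T. ✓
6: successors {2, 5}; ◇¬p there: 2:T, 5:T. ✓
— 4 worlds.

2 and 4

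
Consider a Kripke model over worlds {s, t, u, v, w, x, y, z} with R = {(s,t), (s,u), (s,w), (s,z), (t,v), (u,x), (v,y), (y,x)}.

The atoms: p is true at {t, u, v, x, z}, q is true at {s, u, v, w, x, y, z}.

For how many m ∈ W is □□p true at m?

s: successors {t, u, w, z}; □p there: t:T, u:T, w:T, z:T. ✓
t: successors {v}; □p there: v:F. ✗
u: successors {x}; □p there: x:T. ✓
v: successors {y}; □p there: y:T. ✓
w: no successors, so □□p holds vacuously. ✓
x: no successors, so □□p holds vacuously. ✓
y: successors {x}; □p there: x:T. ✓
z: no successors, so □□p holds vacuously. ✓
Satisfying worlds: {s, u, v, w, x, y, z}.

7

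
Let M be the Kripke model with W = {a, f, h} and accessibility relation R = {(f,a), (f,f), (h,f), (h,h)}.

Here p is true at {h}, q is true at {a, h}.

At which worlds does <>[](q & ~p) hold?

a: no successors, so <>[](q & ~p) fails. ✗
f: successors {a, f}; [](q & ~p) there: a:T, f:F. ✓
h: successors {f, h}; [](q & ~p) there: f:F, h:F. ✗

{f}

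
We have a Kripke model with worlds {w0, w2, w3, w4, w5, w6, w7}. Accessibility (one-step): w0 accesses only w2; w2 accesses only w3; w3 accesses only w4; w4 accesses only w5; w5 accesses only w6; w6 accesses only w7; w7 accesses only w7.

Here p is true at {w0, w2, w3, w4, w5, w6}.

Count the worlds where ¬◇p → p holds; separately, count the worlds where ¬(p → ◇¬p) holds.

6 and 5

For ¬◇p → p:
w0: ¬◇p is F, p is T. ✓
w2: ¬◇p is F, p is T. ✓
w3: ¬◇p is F, p is T. ✓
w4: ¬◇p is F, p is T. ✓
w5: ¬◇p is F, p is T. ✓
w6: ¬◇p is T, p is T. ✓
w7: ¬◇p is T, p is F. ✗
— 6 worlds.
For ¬(p → ◇¬p):
w0: p → ◇¬p is F. ✓
w2: p → ◇¬p is F. ✓
w3: p → ◇¬p is F. ✓
w4: p → ◇¬p is F. ✓
w5: p → ◇¬p is F. ✓
w6: p → ◇¬p is T. ✗
w7: p → ◇¬p is T. ✗
— 5 worlds.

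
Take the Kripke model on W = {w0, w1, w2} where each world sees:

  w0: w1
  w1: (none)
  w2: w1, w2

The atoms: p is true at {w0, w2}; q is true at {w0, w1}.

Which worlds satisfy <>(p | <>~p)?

w0: successors {w1}; p | <>~p there: w1:F. ✗
w1: no successors, so <>(p | <>~p) fails. ✗
w2: successors {w1, w2}; p | <>~p there: w1:F, w2:T. ✓

{w2}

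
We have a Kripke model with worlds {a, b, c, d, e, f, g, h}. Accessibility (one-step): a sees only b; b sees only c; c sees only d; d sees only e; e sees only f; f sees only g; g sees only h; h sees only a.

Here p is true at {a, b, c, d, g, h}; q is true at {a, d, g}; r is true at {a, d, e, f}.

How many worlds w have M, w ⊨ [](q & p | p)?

6

a: successors {b}; q & p | p there: b:T. ✓
b: successors {c}; q & p | p there: c:T. ✓
c: successors {d}; q & p | p there: d:T. ✓
d: successors {e}; q & p | p there: e:F. ✗
e: successors {f}; q & p | p there: f:F. ✗
f: successors {g}; q & p | p there: g:T. ✓
g: successors {h}; q & p | p there: h:T. ✓
h: successors {a}; q & p | p there: a:T. ✓
Satisfying worlds: {a, b, c, f, g, h}.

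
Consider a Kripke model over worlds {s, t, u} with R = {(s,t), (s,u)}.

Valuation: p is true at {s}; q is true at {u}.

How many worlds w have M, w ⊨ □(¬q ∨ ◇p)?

s: successors {t, u}; ¬q ∨ ◇p there: t:T, u:F. ✗
t: no successors, so □(¬q ∨ ◇p) holds vacuously. ✓
u: no successors, so □(¬q ∨ ◇p) holds vacuously. ✓
Satisfying worlds: {t, u}.

2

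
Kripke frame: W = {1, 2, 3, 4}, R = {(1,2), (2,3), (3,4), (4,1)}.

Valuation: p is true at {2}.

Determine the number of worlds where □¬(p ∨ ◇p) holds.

1: successors {2}; ¬(p ∨ ◇p) there: 2:F. ✗
2: successors {3}; ¬(p ∨ ◇p) there: 3:T. ✓
3: successors {4}; ¬(p ∨ ◇p) there: 4:T. ✓
4: successors {1}; ¬(p ∨ ◇p) there: 1:F. ✗
Satisfying worlds: {2, 3}.

2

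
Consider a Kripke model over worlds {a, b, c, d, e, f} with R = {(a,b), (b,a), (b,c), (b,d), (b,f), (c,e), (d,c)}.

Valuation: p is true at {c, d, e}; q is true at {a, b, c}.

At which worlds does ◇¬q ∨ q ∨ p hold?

a: ◇¬q ∨ q is T, p is F. ✓
b: ◇¬q ∨ q is T, p is F. ✓
c: ◇¬q ∨ q is T, p is T. ✓
d: ◇¬q ∨ q is F, p is T. ✓
e: ◇¬q ∨ q is F, p is T. ✓
f: ◇¬q ∨ q is F, p is F. ✗

{a, b, c, d, e}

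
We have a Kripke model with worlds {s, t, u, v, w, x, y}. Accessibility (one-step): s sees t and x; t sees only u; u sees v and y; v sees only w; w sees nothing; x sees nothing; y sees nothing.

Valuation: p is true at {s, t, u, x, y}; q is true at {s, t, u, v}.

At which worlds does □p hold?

s: successors {t, x}; p there: t:T, x:T. ✓
t: successors {u}; p there: u:T. ✓
u: successors {v, y}; p there: v:F, y:T. ✗
v: successors {w}; p there: w:F. ✗
w: no successors, so □p holds vacuously. ✓
x: no successors, so □p holds vacuously. ✓
y: no successors, so □p holds vacuously. ✓

{s, t, w, x, y}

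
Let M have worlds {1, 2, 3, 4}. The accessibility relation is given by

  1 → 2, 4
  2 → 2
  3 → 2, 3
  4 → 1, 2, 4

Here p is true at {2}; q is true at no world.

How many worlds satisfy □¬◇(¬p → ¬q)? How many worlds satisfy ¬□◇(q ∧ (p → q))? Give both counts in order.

For □¬◇(¬p → ¬q):
1: successors {2, 4}; ¬◇(¬p → ¬q) there: 2:F, 4:F. ✗
2: successors {2}; ¬◇(¬p → ¬q) there: 2:F. ✗
3: successors {2, 3}; ¬◇(¬p → ¬q) there: 2:F, 3:F. ✗
4: successors {1, 2, 4}; ¬◇(¬p → ¬q) there: 1:F, 2:F, 4:F. ✗
— 0 worlds.
For ¬□◇(q ∧ (p → q)):
1: □◇(q ∧ (p → q)) is F. ✓
2: □◇(q ∧ (p → q)) is F. ✓
3: □◇(q ∧ (p → q)) is F. ✓
4: □◇(q ∧ (p → q)) is F. ✓
— 4 worlds.

0 and 4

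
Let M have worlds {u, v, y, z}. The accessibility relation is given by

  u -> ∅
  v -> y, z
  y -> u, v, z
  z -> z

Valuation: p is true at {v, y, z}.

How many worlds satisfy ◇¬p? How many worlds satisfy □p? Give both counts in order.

1 and 3

For ◇¬p:
u: no successors, so ◇¬p fails. ✗
v: successors {y, z}; ¬p there: y:F, z:F. ✗
y: successors {u, v, z}; ¬p there: u:T, v:F, z:F. ✓
z: successors {z}; ¬p there: z:F. ✗
— 1 world.
For □p:
u: no successors, so □p holds vacuously. ✓
v: successors {y, z}; p there: y:T, z:T. ✓
y: successors {u, v, z}; p there: u:F, v:T, z:T. ✗
z: successors {z}; p there: z:T. ✓
— 3 worlds.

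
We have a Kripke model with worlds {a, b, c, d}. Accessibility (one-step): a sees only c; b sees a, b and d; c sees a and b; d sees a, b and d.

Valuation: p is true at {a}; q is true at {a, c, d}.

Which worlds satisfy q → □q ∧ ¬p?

{b}

a: q is T, □q ∧ ¬p is F. ✗
b: q is F, □q ∧ ¬p is F. ✓
c: q is T, □q ∧ ¬p is F. ✗
d: q is T, □q ∧ ¬p is F. ✗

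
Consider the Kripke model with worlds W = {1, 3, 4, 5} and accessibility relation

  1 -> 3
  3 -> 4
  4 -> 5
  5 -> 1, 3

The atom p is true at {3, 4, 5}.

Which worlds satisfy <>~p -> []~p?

{1, 3, 4}

1: <>~p is F, []~p is F. ✓
3: <>~p is F, []~p is F. ✓
4: <>~p is F, []~p is F. ✓
5: <>~p is T, []~p is F. ✗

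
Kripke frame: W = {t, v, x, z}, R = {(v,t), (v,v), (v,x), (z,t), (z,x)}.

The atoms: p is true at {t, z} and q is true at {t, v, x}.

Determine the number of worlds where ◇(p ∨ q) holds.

t: no successors, so ◇(p ∨ q) fails. ✗
v: successors {t, v, x}; p ∨ q there: t:T, v:T, x:T. ✓
x: no successors, so ◇(p ∨ q) fails. ✗
z: successors {t, x}; p ∨ q there: t:T, x:T. ✓
Satisfying worlds: {v, z}.

2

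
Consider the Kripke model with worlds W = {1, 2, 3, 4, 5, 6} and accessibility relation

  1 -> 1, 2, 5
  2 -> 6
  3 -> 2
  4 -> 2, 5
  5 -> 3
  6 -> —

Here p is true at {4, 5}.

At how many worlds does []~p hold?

1: successors {1, 2, 5}; ~p there: 1:T, 2:T, 5:F. ✗
2: successors {6}; ~p there: 6:T. ✓
3: successors {2}; ~p there: 2:T. ✓
4: successors {2, 5}; ~p there: 2:T, 5:F. ✗
5: successors {3}; ~p there: 3:T. ✓
6: no successors, so []~p holds vacuously. ✓
Satisfying worlds: {2, 3, 5, 6}.

4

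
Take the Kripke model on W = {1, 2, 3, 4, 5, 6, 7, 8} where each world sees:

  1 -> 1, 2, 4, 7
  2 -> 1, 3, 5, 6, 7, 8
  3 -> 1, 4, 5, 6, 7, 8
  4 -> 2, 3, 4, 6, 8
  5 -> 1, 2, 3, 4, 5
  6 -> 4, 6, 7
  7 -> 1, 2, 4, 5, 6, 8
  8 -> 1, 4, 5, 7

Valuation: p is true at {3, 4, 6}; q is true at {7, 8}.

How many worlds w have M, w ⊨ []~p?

1: successors {1, 2, 4, 7}; ~p there: 1:T, 2:T, 4:F, 7:T. ✗
2: successors {1, 3, 5, 6, 7, 8}; ~p there: 1:T, 3:F, 5:T, 6:F, 7:T, 8:T. ✗
3: successors {1, 4, 5, 6, 7, 8}; ~p there: 1:T, 4:F, 5:T, 6:F, 7:T, 8:T. ✗
4: successors {2, 3, 4, 6, 8}; ~p there: 2:T, 3:F, 4:F, 6:F, 8:T. ✗
5: successors {1, 2, 3, 4, 5}; ~p there: 1:T, 2:T, 3:F, 4:F, 5:T. ✗
6: successors {4, 6, 7}; ~p there: 4:F, 6:F, 7:T. ✗
7: successors {1, 2, 4, 5, 6, 8}; ~p there: 1:T, 2:T, 4:F, 5:T, 6:F, 8:T. ✗
8: successors {1, 4, 5, 7}; ~p there: 1:T, 4:F, 5:T, 7:T. ✗
Satisfying worlds: ∅.

0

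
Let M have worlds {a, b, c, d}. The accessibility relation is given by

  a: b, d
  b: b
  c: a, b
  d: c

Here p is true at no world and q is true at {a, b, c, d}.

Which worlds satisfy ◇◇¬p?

a: successors {b, d}; ◇¬p there: b:T, d:T. ✓
b: successors {b}; ◇¬p there: b:T. ✓
c: successors {a, b}; ◇¬p there: a:T, b:T. ✓
d: successors {c}; ◇¬p there: c:T. ✓

{a, b, c, d}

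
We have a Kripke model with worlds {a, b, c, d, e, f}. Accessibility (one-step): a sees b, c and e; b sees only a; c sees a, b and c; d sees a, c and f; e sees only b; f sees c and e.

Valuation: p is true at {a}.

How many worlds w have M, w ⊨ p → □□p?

a: p is T, □□p is F. ✗
b: p is F, □□p is F. ✓
c: p is F, □□p is F. ✓
d: p is F, □□p is F. ✓
e: p is F, □□p is T. ✓
f: p is F, □□p is F. ✓
Satisfying worlds: {b, c, d, e, f}.

5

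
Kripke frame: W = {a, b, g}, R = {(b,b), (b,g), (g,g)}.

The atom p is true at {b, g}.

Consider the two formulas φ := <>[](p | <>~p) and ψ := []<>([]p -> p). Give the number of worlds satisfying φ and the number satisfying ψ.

2 and 3

For <>[](p | <>~p):
a: no successors, so <>[](p | <>~p) fails. ✗
b: successors {b, g}; [](p | <>~p) there: b:T, g:T. ✓
g: successors {g}; [](p | <>~p) there: g:T. ✓
— 2 worlds.
For []<>([]p -> p):
a: no successors, so []<>([]p -> p) holds vacuously. ✓
b: successors {b, g}; <>([]p -> p) there: b:T, g:T. ✓
g: successors {g}; <>([]p -> p) there: g:T. ✓
— 3 worlds.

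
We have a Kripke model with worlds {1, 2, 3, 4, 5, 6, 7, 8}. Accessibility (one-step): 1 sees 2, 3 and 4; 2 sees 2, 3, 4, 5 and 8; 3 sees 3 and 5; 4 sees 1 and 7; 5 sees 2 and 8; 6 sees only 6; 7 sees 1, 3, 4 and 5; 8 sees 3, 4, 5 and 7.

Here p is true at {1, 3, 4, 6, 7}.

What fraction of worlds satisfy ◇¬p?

3/4

1: successors {2, 3, 4}; ¬p there: 2:T, 3:F, 4:F. ✓
2: successors {2, 3, 4, 5, 8}; ¬p there: 2:T, 3:F, 4:F, 5:T, 8:T. ✓
3: successors {3, 5}; ¬p there: 3:F, 5:T. ✓
4: successors {1, 7}; ¬p there: 1:F, 7:F. ✗
5: successors {2, 8}; ¬p there: 2:T, 8:T. ✓
6: successors {6}; ¬p there: 6:F. ✗
7: successors {1, 3, 4, 5}; ¬p there: 1:F, 3:F, 4:F, 5:T. ✓
8: successors {3, 4, 5, 7}; ¬p there: 3:F, 4:F, 5:T, 7:F. ✓
That's 6 of 8 worlds, so 6/8 = 3/4.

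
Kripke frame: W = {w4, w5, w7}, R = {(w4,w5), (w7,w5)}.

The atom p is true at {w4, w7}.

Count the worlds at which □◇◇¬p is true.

1

w4: successors {w5}; ◇◇¬p there: w5:F. ✗
w5: no successors, so □◇◇¬p holds vacuously. ✓
w7: successors {w5}; ◇◇¬p there: w5:F. ✗
Satisfying worlds: {w5}.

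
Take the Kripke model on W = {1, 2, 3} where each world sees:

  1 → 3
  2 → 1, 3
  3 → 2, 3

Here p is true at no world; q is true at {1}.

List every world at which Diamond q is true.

1: successors {3}; q there: 3:F. ✗
2: successors {1, 3}; q there: 1:T, 3:F. ✓
3: successors {2, 3}; q there: 2:F, 3:F. ✗

{2}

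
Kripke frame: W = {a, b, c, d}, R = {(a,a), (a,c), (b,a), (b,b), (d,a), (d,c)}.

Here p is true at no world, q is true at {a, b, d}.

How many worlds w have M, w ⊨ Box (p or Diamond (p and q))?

1

a: successors {a, c}; p or Diamond (p and q) there: a:F, c:F. ✗
b: successors {a, b}; p or Diamond (p and q) there: a:F, b:F. ✗
c: no successors, so Box (p or Diamond (p and q)) holds vacuously. ✓
d: successors {a, c}; p or Diamond (p and q) there: a:F, c:F. ✗
Satisfying worlds: {c}.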